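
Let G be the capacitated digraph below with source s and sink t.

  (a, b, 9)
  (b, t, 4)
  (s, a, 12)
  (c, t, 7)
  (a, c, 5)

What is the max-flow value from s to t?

9

Augment s→a→b→t: bottleneck 4, flow now 4.
Augment s→a→c→t: bottleneck 5, flow now 9.
No augmenting path remains; maximum flow = 9.
In the residual graph, reachable from s: {s, a, b}.
Min-cut edges: a→c (5), b→t (4); capacity 5 + 4 = 9.
This cut is saturated, so no flow can exceed 9.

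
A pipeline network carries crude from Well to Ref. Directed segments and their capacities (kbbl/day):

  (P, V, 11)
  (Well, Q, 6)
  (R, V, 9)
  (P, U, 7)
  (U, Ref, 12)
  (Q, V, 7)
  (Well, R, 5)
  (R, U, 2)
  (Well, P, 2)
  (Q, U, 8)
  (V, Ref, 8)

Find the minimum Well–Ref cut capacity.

13

Augment Well→P→U→Ref: bottleneck 2, flow now 2.
Augment Well→Q→U→Ref: bottleneck 6, flow now 8.
Augment Well→R→U→Ref: bottleneck 2, flow now 10.
Augment Well→R→V→Ref: bottleneck 3, flow now 13.
No augmenting path remains; maximum flow = 13.
By max-flow min-cut, the minimum cut capacity equals the max flow.
In the residual graph, reachable from Well: {Well}.
Min-cut edges: Well→P (2), Well→Q (6), Well→R (5); capacity 2 + 6 + 5 = 13.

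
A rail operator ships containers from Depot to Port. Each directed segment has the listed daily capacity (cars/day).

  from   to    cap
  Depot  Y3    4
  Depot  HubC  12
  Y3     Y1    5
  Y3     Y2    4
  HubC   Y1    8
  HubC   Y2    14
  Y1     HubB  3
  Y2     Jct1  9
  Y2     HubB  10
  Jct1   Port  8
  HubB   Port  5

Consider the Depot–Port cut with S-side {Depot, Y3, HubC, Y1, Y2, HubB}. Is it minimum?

Given cut capacity: 9 + 5 = 14.
Augment Depot→Y3→Y1→HubB→Port: bottleneck 3, flow now 3.
Augment Depot→Y3→Y2→Jct1→Port: bottleneck 1, flow now 4.
Augment Depot→HubC→Y2→Jct1→Port: bottleneck 7, flow now 11.
Augment Depot→HubC→Y2→HubB→Port: bottleneck 2, flow now 13.
No augmenting path remains; maximum flow = 13.
In the residual graph, reachable from Depot: {Depot, Y3, HubC, Y1, Y2, Jct1, HubB}.
Min-cut edges: Jct1→Port (8), HubB→Port (5); capacity 8 + 5 = 13.
Cut capacity 14 exceeds the max flow 13, so it is not minimum.

No — its capacity is 14, but the minimum cut has capacity 13.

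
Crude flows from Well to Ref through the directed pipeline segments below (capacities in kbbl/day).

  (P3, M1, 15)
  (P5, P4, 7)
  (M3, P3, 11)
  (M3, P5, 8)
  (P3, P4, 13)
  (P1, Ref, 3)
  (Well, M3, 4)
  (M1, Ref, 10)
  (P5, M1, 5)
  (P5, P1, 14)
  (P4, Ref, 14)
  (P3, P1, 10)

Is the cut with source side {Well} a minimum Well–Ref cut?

Yes — it is a minimum cut (capacity 4).

Given cut capacity: 4 = 4.
Augment Well→M3→P3→P1→Ref: bottleneck 3, flow now 3.
Augment Well→M3→P3→M1→Ref: bottleneck 1, flow now 4.
No augmenting path remains; maximum flow = 4.
Cut capacity 4 equals the max flow, so it is a minimum cut.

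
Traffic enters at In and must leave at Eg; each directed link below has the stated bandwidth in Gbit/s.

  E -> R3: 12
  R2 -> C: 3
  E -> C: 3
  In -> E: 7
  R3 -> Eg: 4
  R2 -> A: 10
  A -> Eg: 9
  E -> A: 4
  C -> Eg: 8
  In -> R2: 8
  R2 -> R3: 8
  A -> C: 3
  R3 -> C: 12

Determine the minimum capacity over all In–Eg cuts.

Augment In→R2→C→Eg: bottleneck 3, flow now 3.
Augment In→R2→A→Eg: bottleneck 5, flow now 8.
Augment In→E→C→Eg: bottleneck 3, flow now 11.
Augment In→E→A→Eg: bottleneck 4, flow now 15.
No augmenting path remains; maximum flow = 15.
By max-flow min-cut, the minimum cut capacity equals the max flow.
In the residual graph, reachable from In: {In}.
Min-cut edges: In→R2 (8), In→E (7); capacity 8 + 7 = 15.

15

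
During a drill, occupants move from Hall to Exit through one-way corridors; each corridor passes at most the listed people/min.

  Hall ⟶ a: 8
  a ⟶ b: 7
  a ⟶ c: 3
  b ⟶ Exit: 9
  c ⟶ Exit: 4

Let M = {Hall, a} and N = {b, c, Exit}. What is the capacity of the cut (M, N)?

10

Edges leaving {Hall, a}: a→b (7), a→c (3).
Cut capacity = 7 + 3 = 10.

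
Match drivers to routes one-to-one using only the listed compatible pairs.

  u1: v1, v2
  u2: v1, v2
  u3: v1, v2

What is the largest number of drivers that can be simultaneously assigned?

Unit-capacity flow: source→left, listed edges, right→sink; max matching = max flow.
Augmenting path u1→v1 (+1); matched 1.
Augmenting path u2→v2 (+1); matched 2.
No augmenting path remains; maximum matching = 2.
König certificate: {v1, v2} is a vertex cover of size 2 (every listed pair touches it), so no matching can be larger.

2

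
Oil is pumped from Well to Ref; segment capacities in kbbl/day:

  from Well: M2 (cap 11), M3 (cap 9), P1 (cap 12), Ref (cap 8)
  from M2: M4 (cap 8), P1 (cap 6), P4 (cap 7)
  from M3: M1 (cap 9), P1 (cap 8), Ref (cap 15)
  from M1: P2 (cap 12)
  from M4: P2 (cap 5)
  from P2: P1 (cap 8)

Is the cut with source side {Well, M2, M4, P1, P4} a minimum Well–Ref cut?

No — its capacity is 22, but the minimum cut has capacity 17.

Given cut capacity: 9 + 8 + 5 = 22.
Augment Well→Ref: bottleneck 8, flow now 8.
Augment Well→M3→Ref: bottleneck 9, flow now 17.
No augmenting path remains; maximum flow = 17.
In the residual graph, reachable from Well: {Well, M2, M4, P2, P1, P4}.
Min-cut edges: Well→M3 (9), Well→Ref (8); capacity 9 + 8 = 17.
Cut capacity 22 exceeds the max flow 17, so it is not minimum.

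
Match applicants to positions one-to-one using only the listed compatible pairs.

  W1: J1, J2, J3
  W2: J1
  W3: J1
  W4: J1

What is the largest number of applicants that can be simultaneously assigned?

Unit-capacity flow: source→left, listed edges, right→sink; max matching = max flow.
Augmenting path W1→J1 (+1); matched 1.
Augmenting path W2→J1→W1→J2 (+1); matched 2.
No augmenting path remains; maximum matching = 2.
König certificate: {W1, J1} is a vertex cover of size 2 (every listed pair touches it), so no matching can be larger.

2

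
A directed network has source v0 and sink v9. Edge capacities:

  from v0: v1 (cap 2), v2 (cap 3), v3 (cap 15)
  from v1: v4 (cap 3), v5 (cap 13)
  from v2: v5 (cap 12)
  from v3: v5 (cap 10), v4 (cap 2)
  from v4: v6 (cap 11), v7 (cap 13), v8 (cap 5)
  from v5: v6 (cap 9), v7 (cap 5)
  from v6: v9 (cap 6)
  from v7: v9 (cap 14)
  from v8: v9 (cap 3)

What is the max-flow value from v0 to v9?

Augment v0→v1→v4→v6→v9: bottleneck 2, flow now 2.
Augment v0→v2→v5→v6→v9: bottleneck 3, flow now 5.
Augment v0→v3→v4→v6→v9: bottleneck 1, flow now 6.
Augment v0→v3→v4→v7→v9: bottleneck 1, flow now 7.
Augment v0→v3→v5→v7→v9: bottleneck 5, flow now 12.
Augment v0→v3→v5→v6→v4→v7→v9: bottleneck 3, flow now 15. (uses reverse residual edge)
No augmenting path remains; maximum flow = 15.
In the residual graph, reachable from v0: {v0, v2, v3, v5, v6}.
Min-cut edges: v0→v1 (2), v3→v4 (2), v5→v7 (5), v6→v9 (6); capacity 2 + 2 + 5 + 6 = 15.
This cut is saturated, so no flow can exceed 15.

15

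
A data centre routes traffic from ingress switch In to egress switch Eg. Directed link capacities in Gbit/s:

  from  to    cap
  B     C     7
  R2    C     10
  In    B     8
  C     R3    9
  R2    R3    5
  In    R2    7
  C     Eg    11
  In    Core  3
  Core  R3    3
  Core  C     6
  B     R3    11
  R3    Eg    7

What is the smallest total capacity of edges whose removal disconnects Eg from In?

Augment In→B→C→Eg: bottleneck 7, flow now 7.
Augment In→B→R3→Eg: bottleneck 1, flow now 8.
Augment In→R2→C→Eg: bottleneck 4, flow now 12.
Augment In→R2→R3→Eg: bottleneck 3, flow now 15.
Augment In→Core→R3→Eg: bottleneck 3, flow now 18.
No augmenting path remains; maximum flow = 18.
By max-flow min-cut, the minimum cut capacity equals the max flow.
In the residual graph, reachable from In: {In}.
Min-cut edges: In→B (8), In→R2 (7), In→Core (3); capacity 8 + 7 + 3 = 18.

18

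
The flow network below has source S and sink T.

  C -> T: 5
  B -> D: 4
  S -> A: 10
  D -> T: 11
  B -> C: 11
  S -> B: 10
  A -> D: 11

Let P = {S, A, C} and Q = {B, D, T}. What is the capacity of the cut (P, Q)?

26

Edges leaving {S, A, C}: S→B (10), A→D (11), C→T (5).
Cut capacity = 10 + 11 + 5 = 26.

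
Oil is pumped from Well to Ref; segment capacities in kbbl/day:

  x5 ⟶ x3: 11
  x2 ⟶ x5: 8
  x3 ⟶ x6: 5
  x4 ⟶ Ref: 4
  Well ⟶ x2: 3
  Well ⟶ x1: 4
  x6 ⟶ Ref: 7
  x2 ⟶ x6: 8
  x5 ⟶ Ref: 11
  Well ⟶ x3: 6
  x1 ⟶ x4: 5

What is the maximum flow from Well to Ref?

Augment Well→x1→x4→Ref: bottleneck 4, flow now 4.
Augment Well→x2→x5→Ref: bottleneck 3, flow now 7.
Augment Well→x3→x6→Ref: bottleneck 5, flow now 12.
No augmenting path remains; maximum flow = 12.
In the residual graph, reachable from Well: {Well, x3}.
Min-cut edges: Well→x1 (4), Well→x2 (3), x3→x6 (5); capacity 4 + 3 + 5 = 12.
This cut is saturated, so no flow can exceed 12.

12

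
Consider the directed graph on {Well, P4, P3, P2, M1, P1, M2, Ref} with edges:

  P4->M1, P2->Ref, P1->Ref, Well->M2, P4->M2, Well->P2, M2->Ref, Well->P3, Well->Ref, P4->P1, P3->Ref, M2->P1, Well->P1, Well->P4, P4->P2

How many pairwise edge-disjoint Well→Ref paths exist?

Assign every edge capacity 1; by Menger, the answer equals the max flow.
Path Well→Ref (+1); total 1.
Path Well→P3→Ref (+1); total 2.
Path Well→P2→Ref (+1); total 3.
Path Well→P1→Ref (+1); total 4.
Path Well→M2→Ref (+1); total 5.
No residual Well→Ref path; max flow = 5.
Certifying cut of size 5: {M2→Ref, P1→Ref, P2→Ref, Well→P3, Well→Ref}.

5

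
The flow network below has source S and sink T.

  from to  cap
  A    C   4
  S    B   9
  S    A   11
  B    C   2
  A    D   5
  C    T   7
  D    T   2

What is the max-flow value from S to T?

8

Augment S→A→C→T: bottleneck 4, flow now 4.
Augment S→A→D→T: bottleneck 2, flow now 6.
Augment S→B→C→T: bottleneck 2, flow now 8.
No augmenting path remains; maximum flow = 8.
In the residual graph, reachable from S: {S, A, B, D}.
Min-cut edges: A→C (4), B→C (2), D→T (2); capacity 4 + 2 + 2 = 8.
This cut is saturated, so no flow can exceed 8.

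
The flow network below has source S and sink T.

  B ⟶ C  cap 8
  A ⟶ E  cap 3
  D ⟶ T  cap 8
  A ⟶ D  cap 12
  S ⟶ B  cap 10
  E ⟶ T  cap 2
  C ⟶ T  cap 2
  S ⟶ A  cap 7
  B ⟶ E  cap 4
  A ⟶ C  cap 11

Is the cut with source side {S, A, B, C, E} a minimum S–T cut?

Given cut capacity: 12 + 2 + 2 = 16.
Augment S→A→C→T: bottleneck 2, flow now 2.
Augment S→A→D→T: bottleneck 5, flow now 7.
Augment S→B→E→T: bottleneck 2, flow now 9.
Augment S→B→C→A→D→T: bottleneck 2, flow now 11. (uses reverse residual edge)
No augmenting path remains; maximum flow = 11.
In the residual graph, reachable from S: {S, B, C, E}.
Min-cut edges: S→A (7), C→T (2), E→T (2); capacity 7 + 2 + 2 = 11.
Cut capacity 16 exceeds the max flow 11, so it is not minimum.

No — its capacity is 16, but the minimum cut has capacity 11.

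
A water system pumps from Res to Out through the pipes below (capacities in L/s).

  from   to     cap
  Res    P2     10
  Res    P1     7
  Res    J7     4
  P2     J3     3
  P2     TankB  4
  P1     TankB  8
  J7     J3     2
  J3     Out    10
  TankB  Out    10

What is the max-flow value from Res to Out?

15

Augment Res→P2→J3→Out: bottleneck 3, flow now 3.
Augment Res→P2→TankB→Out: bottleneck 4, flow now 7.
Augment Res→P1→TankB→Out: bottleneck 6, flow now 13.
Augment Res→J7→J3→Out: bottleneck 2, flow now 15.
No augmenting path remains; maximum flow = 15.
In the residual graph, reachable from Res: {Res, P2, P1, J7, TankB}.
Min-cut edges: P2→J3 (3), J7→J3 (2), TankB→Out (10); capacity 3 + 2 + 10 = 15.
This cut is saturated, so no flow can exceed 15.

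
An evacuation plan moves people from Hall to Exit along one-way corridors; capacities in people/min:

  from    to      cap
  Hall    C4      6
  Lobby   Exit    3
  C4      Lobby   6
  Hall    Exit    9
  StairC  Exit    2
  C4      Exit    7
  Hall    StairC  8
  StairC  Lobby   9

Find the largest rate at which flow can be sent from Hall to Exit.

Augment Hall→Exit: bottleneck 9, flow now 9.
Augment Hall→C4→Exit: bottleneck 6, flow now 15.
Augment Hall→StairC→Exit: bottleneck 2, flow now 17.
Augment Hall→StairC→Lobby→Exit: bottleneck 3, flow now 20.
No augmenting path remains; maximum flow = 20.
In the residual graph, reachable from Hall: {Hall, StairC, Lobby}.
Min-cut edges: Hall→C4 (6), Hall→Exit (9), StairC→Exit (2), Lobby→Exit (3); capacity 6 + 9 + 2 + 3 = 20.
This cut is saturated, so no flow can exceed 20.

20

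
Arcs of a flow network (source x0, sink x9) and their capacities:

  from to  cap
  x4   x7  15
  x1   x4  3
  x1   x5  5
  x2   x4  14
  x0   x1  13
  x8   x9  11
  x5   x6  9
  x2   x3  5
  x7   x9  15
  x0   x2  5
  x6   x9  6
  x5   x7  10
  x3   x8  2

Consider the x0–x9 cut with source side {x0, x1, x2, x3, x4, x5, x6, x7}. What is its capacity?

23

Edges leaving {x0, x1, x2, x3, x4, x5, x6, x7}: x3→x8 (2), x6→x9 (6), x7→x9 (15).
Cut capacity = 2 + 6 + 15 = 23.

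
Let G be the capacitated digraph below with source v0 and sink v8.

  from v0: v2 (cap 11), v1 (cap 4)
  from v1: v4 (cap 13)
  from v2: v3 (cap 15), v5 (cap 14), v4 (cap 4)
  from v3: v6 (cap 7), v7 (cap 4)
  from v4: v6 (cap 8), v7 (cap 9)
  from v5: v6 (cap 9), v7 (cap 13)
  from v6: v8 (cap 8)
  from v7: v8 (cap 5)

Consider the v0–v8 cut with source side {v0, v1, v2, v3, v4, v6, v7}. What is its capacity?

27

Edges leaving {v0, v1, v2, v3, v4, v6, v7}: v2→v5 (14), v6→v8 (8), v7→v8 (5).
Cut capacity = 14 + 8 + 5 = 27.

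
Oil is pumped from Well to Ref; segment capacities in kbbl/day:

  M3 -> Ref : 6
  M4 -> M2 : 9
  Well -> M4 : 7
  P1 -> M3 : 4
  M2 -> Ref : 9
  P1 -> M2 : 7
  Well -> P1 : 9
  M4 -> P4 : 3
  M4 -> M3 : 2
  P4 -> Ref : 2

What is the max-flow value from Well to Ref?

Augment Well→P1→M3→Ref: bottleneck 4, flow now 4.
Augment Well→P1→M2→Ref: bottleneck 5, flow now 9.
Augment Well→M4→P4→Ref: bottleneck 2, flow now 11.
Augment Well→M4→M3→Ref: bottleneck 2, flow now 13.
Augment Well→M4→M2→Ref: bottleneck 3, flow now 16.
No augmenting path remains; maximum flow = 16.
In the residual graph, reachable from Well: {Well}.
Min-cut edges: Well→P1 (9), Well→M4 (7); capacity 9 + 7 = 16.
This cut is saturated, so no flow can exceed 16.

16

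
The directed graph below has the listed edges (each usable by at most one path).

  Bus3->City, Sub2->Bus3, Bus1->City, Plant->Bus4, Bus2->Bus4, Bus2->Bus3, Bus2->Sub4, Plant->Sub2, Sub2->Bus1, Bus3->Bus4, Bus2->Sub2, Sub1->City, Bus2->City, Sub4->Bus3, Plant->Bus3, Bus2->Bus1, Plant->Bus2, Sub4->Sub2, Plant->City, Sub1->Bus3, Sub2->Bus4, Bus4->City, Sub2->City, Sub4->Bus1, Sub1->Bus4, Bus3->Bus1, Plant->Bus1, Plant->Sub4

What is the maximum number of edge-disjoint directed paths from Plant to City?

Assign every edge capacity 1; by Menger, the answer equals the max flow.
Path Plant→City (+1); total 1.
Path Plant→Bus2→City (+1); total 2.
Path Plant→Sub2→City (+1); total 3.
Path Plant→Bus3→City (+1); total 4.
Path Plant→Bus4→City (+1); total 5.
Path Plant→Bus1→City (+1); total 6.
No residual Plant→City path; max flow = 6.
Certifying cut of size 6: {Bus1→City, Bus3→City, Bus4→City, Plant→Bus2, Plant→City, Sub2→City}.

6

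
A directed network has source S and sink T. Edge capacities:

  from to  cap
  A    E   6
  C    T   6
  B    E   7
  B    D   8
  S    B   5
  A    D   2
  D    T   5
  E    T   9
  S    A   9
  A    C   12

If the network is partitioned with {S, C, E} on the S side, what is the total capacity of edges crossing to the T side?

Edges leaving {S, C, E}: S→A (9), S→B (5), C→T (6), E→T (9).
Cut capacity = 9 + 5 + 6 + 9 = 29.

29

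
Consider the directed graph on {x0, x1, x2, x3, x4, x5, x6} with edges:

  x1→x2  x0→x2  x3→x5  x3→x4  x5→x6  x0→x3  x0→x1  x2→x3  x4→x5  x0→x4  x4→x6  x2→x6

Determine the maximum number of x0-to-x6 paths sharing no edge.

Assign every edge capacity 1; by Menger, the answer equals the max flow.
Path x0→x2→x6 (+1); total 1.
Path x0→x4→x6 (+1); total 2.
Path x0→x3→x5→x6 (+1); total 3.
No residual x0→x6 path; max flow = 3.
Certifying cut of size 3: {x2→x6, x4→x6, x5→x6}.

3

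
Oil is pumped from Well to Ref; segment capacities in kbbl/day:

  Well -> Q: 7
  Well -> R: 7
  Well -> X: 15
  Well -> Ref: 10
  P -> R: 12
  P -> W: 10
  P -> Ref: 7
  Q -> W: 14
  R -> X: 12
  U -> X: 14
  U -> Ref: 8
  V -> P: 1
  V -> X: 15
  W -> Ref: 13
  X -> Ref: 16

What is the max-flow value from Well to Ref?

33

Augment Well→Ref: bottleneck 10, flow now 10.
Augment Well→X→Ref: bottleneck 15, flow now 25.
Augment Well→Q→W→Ref: bottleneck 7, flow now 32.
Augment Well→R→X→Ref: bottleneck 1, flow now 33.
No augmenting path remains; maximum flow = 33.
In the residual graph, reachable from Well: {Well, R, X}.
Min-cut edges: Well→Q (7), Well→Ref (10), X→Ref (16); capacity 7 + 10 + 16 = 33.
This cut is saturated, so no flow can exceed 33.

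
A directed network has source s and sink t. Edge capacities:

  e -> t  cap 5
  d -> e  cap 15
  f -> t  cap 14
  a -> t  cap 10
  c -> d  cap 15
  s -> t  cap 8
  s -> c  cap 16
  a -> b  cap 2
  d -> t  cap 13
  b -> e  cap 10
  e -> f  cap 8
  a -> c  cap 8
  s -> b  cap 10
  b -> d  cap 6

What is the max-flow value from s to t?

33

Augment s→t: bottleneck 8, flow now 8.
Augment s→b→d→t: bottleneck 6, flow now 14.
Augment s→b→e→t: bottleneck 4, flow now 18.
Augment s→c→d→t: bottleneck 7, flow now 25.
Augment s→c→d→e→t: bottleneck 1, flow now 26.
Augment s→c→d→e→f→t: bottleneck 7, flow now 33.
No augmenting path remains; maximum flow = 33.
In the residual graph, reachable from s: {s, c}.
Min-cut edges: s→b (10), s→t (8), c→d (15); capacity 10 + 8 + 15 = 33.
This cut is saturated, so no flow can exceed 33.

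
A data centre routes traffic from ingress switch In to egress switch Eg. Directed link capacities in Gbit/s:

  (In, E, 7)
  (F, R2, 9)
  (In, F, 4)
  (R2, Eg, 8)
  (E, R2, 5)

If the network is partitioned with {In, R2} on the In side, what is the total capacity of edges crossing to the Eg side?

19

Edges leaving {In, R2}: In→E (7), In→F (4), R2→Eg (8).
Cut capacity = 7 + 4 + 8 = 19.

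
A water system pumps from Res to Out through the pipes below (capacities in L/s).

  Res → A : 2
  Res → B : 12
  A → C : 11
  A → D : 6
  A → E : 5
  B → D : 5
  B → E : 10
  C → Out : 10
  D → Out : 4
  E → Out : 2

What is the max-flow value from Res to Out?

Augment Res→A→C→Out: bottleneck 2, flow now 2.
Augment Res→B→D→Out: bottleneck 4, flow now 6.
Augment Res→B→E→Out: bottleneck 2, flow now 8.
No augmenting path remains; maximum flow = 8.
In the residual graph, reachable from Res: {Res, B, D, E}.
Min-cut edges: Res→A (2), D→Out (4), E→Out (2); capacity 2 + 4 + 2 = 8.
This cut is saturated, so no flow can exceed 8.

8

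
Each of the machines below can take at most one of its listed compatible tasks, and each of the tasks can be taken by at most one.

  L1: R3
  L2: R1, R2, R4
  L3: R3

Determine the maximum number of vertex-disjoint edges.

Unit-capacity flow: source→left, listed edges, right→sink; max matching = max flow.
Augmenting path L1→R3 (+1); matched 1.
Augmenting path L2→R1 (+1); matched 2.
No augmenting path remains; maximum matching = 2.
König certificate: {L2, R3} is a vertex cover of size 2 (every listed pair touches it), so no matching can be larger.

2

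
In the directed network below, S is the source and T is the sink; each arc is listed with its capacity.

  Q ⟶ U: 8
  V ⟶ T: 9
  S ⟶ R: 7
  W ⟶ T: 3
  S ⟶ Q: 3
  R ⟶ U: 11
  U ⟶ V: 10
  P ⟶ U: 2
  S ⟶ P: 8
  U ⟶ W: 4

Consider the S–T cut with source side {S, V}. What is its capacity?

27

Edges leaving {S, V}: S→P (8), S→Q (3), S→R (7), V→T (9).
Cut capacity = 8 + 3 + 7 + 9 = 27.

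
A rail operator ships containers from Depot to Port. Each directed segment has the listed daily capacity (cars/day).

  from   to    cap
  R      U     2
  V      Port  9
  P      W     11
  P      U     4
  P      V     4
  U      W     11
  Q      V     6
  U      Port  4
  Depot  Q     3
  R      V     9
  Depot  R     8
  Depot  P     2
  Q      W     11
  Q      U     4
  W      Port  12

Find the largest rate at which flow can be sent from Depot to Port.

Augment Depot→P→U→Port: bottleneck 2, flow now 2.
Augment Depot→Q→U→Port: bottleneck 2, flow now 4.
Augment Depot→Q→V→Port: bottleneck 1, flow now 5.
Augment Depot→R→V→Port: bottleneck 8, flow now 13.
No augmenting path remains; maximum flow = 13.
In the residual graph, reachable from Depot: {Depot}.
Min-cut edges: Depot→P (2), Depot→Q (3), Depot→R (8); capacity 2 + 3 + 8 = 13.
This cut is saturated, so no flow can exceed 13.

13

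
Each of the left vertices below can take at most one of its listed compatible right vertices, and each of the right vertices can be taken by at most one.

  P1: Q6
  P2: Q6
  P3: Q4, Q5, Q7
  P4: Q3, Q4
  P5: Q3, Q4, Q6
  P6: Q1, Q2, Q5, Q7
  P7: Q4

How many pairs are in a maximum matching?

5

Unit-capacity flow: source→left, listed edges, right→sink; max matching = max flow.
Augmenting path P1→Q6 (+1); matched 1.
Augmenting path P3→Q4 (+1); matched 2.
Augmenting path P4→Q3 (+1); matched 3.
Augmenting path P6→Q1 (+1); matched 4.
Augmenting path P5→Q4→P3→Q5 (+1); matched 5.
No augmenting path remains; maximum matching = 5.
König certificate: {P3, P6, Q3, Q4, Q6} is a vertex cover of size 5 (every listed pair touches it), so no matching can be larger.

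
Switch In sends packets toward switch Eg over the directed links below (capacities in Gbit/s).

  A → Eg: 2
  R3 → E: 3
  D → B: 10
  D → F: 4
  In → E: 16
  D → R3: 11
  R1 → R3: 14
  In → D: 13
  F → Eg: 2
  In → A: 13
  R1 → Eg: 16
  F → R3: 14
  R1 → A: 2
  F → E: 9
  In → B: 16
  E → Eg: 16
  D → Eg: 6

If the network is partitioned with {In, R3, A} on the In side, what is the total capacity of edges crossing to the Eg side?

50

Edges leaving {In, R3, A}: In→D (13), In→B (16), In→E (16), R3→E (3), A→Eg (2).
Cut capacity = 13 + 16 + 16 + 3 + 2 = 50.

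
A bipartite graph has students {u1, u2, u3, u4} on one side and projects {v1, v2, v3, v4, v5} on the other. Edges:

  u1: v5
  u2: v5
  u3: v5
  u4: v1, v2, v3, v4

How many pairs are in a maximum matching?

2

Unit-capacity flow: source→left, listed edges, right→sink; max matching = max flow.
Augmenting path u1→v5 (+1); matched 1.
Augmenting path u4→v1 (+1); matched 2.
No augmenting path remains; maximum matching = 2.
König certificate: {u4, v5} is a vertex cover of size 2 (every listed pair touches it), so no matching can be larger.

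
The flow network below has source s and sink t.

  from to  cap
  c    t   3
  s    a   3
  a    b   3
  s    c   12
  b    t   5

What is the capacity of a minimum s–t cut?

6

Augment s→c→t: bottleneck 3, flow now 3.
Augment s→a→b→t: bottleneck 3, flow now 6.
No augmenting path remains; maximum flow = 6.
By max-flow min-cut, the minimum cut capacity equals the max flow.
In the residual graph, reachable from s: {s, c}.
Min-cut edges: s→a (3), c→t (3); capacity 3 + 3 = 6.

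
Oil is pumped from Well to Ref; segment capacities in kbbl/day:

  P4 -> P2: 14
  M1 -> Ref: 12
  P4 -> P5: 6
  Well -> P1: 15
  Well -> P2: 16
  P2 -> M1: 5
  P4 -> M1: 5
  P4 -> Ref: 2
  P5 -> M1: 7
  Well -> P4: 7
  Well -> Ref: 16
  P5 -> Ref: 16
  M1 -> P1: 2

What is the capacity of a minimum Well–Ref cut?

Augment Well→Ref: bottleneck 16, flow now 16.
Augment Well→P4→Ref: bottleneck 2, flow now 18.
Augment Well→P4→P5→Ref: bottleneck 5, flow now 23.
Augment Well→P2→M1→Ref: bottleneck 5, flow now 28.
No augmenting path remains; maximum flow = 28.
By max-flow min-cut, the minimum cut capacity equals the max flow.
In the residual graph, reachable from Well: {Well, P2, P1}.
Min-cut edges: Well→P4 (7), Well→Ref (16), P2→M1 (5); capacity 7 + 16 + 5 = 28.

28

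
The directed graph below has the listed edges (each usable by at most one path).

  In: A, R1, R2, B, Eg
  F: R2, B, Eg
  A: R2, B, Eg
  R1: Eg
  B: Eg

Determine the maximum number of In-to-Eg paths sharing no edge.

Assign every edge capacity 1; by Menger, the answer equals the max flow.
Path In→Eg (+1); total 1.
Path In→A→Eg (+1); total 2.
Path In→R1→Eg (+1); total 3.
Path In→B→Eg (+1); total 4.
No residual In→Eg path; max flow = 4.
Certifying cut of size 4: {In→A, In→B, In→Eg, In→R1}.

4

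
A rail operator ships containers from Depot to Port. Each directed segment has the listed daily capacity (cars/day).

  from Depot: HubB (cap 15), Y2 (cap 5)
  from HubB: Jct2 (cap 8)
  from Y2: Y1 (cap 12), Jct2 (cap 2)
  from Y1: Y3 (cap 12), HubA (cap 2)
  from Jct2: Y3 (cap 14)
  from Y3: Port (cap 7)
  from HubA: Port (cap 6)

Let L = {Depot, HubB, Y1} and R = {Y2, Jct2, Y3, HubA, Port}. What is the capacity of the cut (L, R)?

27

Edges leaving {Depot, HubB, Y1}: Depot→Y2 (5), HubB→Jct2 (8), Y1→Y3 (12), Y1→HubA (2).
Cut capacity = 5 + 8 + 12 + 2 = 27.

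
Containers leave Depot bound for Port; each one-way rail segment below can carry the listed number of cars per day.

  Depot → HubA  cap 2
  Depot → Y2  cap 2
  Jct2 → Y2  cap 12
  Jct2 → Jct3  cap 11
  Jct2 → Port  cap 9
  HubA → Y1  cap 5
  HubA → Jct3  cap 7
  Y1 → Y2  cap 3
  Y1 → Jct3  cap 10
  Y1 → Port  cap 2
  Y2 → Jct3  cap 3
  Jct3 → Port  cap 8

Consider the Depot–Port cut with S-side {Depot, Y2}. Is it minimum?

No — its capacity is 5, but the minimum cut has capacity 4.

Given cut capacity: 2 + 3 = 5.
Augment Depot→HubA→Y1→Port: bottleneck 2, flow now 2.
Augment Depot→Y2→Jct3→Port: bottleneck 2, flow now 4.
No augmenting path remains; maximum flow = 4.
In the residual graph, reachable from Depot: {Depot}.
Min-cut edges: Depot→HubA (2), Depot→Y2 (2); capacity 2 + 2 = 4.
Cut capacity 5 exceeds the max flow 4, so it is not minimum.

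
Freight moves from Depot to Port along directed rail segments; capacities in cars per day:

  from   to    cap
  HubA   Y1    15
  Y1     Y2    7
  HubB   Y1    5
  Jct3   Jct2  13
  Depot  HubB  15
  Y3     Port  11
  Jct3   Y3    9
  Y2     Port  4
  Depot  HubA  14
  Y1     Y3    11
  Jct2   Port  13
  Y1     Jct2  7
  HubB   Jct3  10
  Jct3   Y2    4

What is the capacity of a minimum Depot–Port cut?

28

Augment Depot→HubB→Jct3→Y3→Port: bottleneck 9, flow now 9.
Augment Depot→HubB→Jct3→Jct2→Port: bottleneck 1, flow now 10.
Augment Depot→HubB→Y1→Y3→Port: bottleneck 2, flow now 12.
Augment Depot→HubB→Y1→Jct2→Port: bottleneck 3, flow now 15.
Augment Depot→HubA→Y1→Jct2→Port: bottleneck 4, flow now 19.
Augment Depot→HubA→Y1→Y2→Port: bottleneck 4, flow now 23.
Augment Depot→HubA→Y1→Y3→Jct3→Jct2→Port: bottleneck 5, flow now 28. (uses reverse residual edge)
No augmenting path remains; maximum flow = 28.
By max-flow min-cut, the minimum cut capacity equals the max flow.
In the residual graph, reachable from Depot: {Depot, HubB, HubA, Jct3, Y1, Y3, Jct2, Y2}.
Min-cut edges: Y3→Port (11), Jct2→Port (13), Y2→Port (4); capacity 11 + 13 + 4 = 28.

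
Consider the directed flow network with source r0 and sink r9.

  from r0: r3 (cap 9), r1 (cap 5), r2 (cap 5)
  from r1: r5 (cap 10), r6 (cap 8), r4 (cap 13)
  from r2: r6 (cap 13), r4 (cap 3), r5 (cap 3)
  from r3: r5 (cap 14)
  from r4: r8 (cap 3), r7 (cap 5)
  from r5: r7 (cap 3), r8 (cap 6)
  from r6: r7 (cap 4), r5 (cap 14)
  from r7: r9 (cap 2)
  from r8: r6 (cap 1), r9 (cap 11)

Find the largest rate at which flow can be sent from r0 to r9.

Augment r0→r1→r4→r7→r9: bottleneck 2, flow now 2.
Augment r0→r1→r4→r8→r9: bottleneck 3, flow now 5.
Augment r0→r2→r5→r8→r9: bottleneck 3, flow now 8.
Augment r0→r3→r5→r8→r9: bottleneck 3, flow now 11.
No augmenting path remains; maximum flow = 11.
In the residual graph, reachable from r0: {r0, r1, r2, r3, r4, r5, r6, r7}.
Min-cut edges: r4→r8 (3), r5→r8 (6), r7→r9 (2); capacity 3 + 6 + 2 = 11.
This cut is saturated, so no flow can exceed 11.

11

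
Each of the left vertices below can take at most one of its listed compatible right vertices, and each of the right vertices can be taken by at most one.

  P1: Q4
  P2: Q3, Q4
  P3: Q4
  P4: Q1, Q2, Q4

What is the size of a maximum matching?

3

Unit-capacity flow: source→left, listed edges, right→sink; max matching = max flow.
Augmenting path P1→Q4 (+1); matched 1.
Augmenting path P2→Q3 (+1); matched 2.
Augmenting path P4→Q1 (+1); matched 3.
No augmenting path remains; maximum matching = 3.
König certificate: {P2, P4, Q4} is a vertex cover of size 3 (every listed pair touches it), so no matching can be larger.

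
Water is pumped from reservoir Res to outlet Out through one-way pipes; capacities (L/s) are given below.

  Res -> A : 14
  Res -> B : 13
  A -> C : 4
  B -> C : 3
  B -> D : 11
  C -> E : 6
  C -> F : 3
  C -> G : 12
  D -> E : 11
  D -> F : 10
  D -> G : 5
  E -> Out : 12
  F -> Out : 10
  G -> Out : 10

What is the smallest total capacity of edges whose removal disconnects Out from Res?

Augment Res→A→C→E→Out: bottleneck 4, flow now 4.
Augment Res→B→C→E→Out: bottleneck 2, flow now 6.
Augment Res→B→C→F→Out: bottleneck 1, flow now 7.
Augment Res→B→D→E→Out: bottleneck 6, flow now 13.
Augment Res→B→D→F→Out: bottleneck 4, flow now 17.
No augmenting path remains; maximum flow = 17.
By max-flow min-cut, the minimum cut capacity equals the max flow.
In the residual graph, reachable from Res: {Res, A}.
Min-cut edges: Res→B (13), A→C (4); capacity 13 + 4 = 17.

17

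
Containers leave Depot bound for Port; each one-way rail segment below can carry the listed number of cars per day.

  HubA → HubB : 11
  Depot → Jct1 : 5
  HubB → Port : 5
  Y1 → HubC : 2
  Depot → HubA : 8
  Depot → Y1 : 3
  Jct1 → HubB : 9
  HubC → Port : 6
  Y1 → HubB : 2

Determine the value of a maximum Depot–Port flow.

7

Augment Depot→Y1→HubC→Port: bottleneck 2, flow now 2.
Augment Depot→Y1→HubB→Port: bottleneck 1, flow now 3.
Augment Depot→Jct1→HubB→Port: bottleneck 4, flow now 7.
No augmenting path remains; maximum flow = 7.
In the residual graph, reachable from Depot: {Depot, Y1, Jct1, HubA, HubB}.
Min-cut edges: Y1→HubC (2), HubB→Port (5); capacity 2 + 5 = 7.
This cut is saturated, so no flow can exceed 7.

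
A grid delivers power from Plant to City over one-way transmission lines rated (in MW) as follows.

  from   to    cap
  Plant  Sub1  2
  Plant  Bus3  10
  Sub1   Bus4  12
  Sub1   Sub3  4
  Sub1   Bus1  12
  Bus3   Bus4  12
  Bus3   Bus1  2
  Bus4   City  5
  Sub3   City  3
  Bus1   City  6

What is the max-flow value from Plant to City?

Augment Plant→Sub1→Bus4→City: bottleneck 2, flow now 2.
Augment Plant→Bus3→Bus4→City: bottleneck 3, flow now 5.
Augment Plant→Bus3→Bus1→City: bottleneck 2, flow now 7.
Augment Plant→Bus3→Bus4→Sub1→Sub3→City: bottleneck 2, flow now 9. (uses reverse residual edge)
No augmenting path remains; maximum flow = 9.
In the residual graph, reachable from Plant: {Plant, Bus3, Bus4}.
Min-cut edges: Plant→Sub1 (2), Bus3→Bus1 (2), Bus4→City (5); capacity 2 + 2 + 5 = 9.
This cut is saturated, so no flow can exceed 9.

9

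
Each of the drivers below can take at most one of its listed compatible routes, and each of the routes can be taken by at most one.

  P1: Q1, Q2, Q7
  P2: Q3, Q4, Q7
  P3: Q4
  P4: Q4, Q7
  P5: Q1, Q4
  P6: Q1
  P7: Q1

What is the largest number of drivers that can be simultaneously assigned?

Unit-capacity flow: source→left, listed edges, right→sink; max matching = max flow.
Augmenting path P1→Q1 (+1); matched 1.
Augmenting path P2→Q3 (+1); matched 2.
Augmenting path P3→Q4 (+1); matched 3.
Augmenting path P4→Q7 (+1); matched 4.
Augmenting path P5→Q1→P1→Q2 (+1); matched 5.
No augmenting path remains; maximum matching = 5.
König certificate: {P1, P2, P4, Q1, Q4} is a vertex cover of size 5 (every listed pair touches it), so no matching can be larger.

5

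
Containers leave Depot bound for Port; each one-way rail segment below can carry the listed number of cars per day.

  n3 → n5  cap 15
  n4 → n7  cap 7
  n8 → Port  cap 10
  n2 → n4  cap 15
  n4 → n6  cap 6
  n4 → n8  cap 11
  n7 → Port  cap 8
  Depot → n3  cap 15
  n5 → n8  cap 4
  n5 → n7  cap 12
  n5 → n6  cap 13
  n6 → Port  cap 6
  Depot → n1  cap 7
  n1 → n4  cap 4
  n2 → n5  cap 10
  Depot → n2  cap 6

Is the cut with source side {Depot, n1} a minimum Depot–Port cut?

Given cut capacity: 6 + 15 + 4 = 25.
Augment Depot→n1→n4→n6→Port: bottleneck 4, flow now 4.
Augment Depot→n2→n4→n6→Port: bottleneck 2, flow now 6.
Augment Depot→n2→n4→n7→Port: bottleneck 4, flow now 10.
Augment Depot→n3→n5→n7→Port: bottleneck 4, flow now 14.
Augment Depot→n3→n5→n8→Port: bottleneck 4, flow now 18.
Augment Depot→n3→n5→n6→n4→n8→Port: bottleneck 6, flow now 24. (uses reverse residual edge)
No augmenting path remains; maximum flow = 24.
In the residual graph, reachable from Depot: {Depot, n1, n2, n3, n4, n5, n6, n7, n8}.
Min-cut edges: n6→Port (6), n7→Port (8), n8→Port (10); capacity 6 + 8 + 10 = 24.
Cut capacity 25 exceeds the max flow 24, so it is not minimum.

No — its capacity is 25, but the minimum cut has capacity 24.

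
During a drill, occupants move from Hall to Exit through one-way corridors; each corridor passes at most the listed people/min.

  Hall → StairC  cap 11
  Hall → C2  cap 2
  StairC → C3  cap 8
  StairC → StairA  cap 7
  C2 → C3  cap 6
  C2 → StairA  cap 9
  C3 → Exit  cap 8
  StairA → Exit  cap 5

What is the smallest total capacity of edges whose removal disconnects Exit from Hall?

13

Augment Hall→StairC→C3→Exit: bottleneck 8, flow now 8.
Augment Hall→StairC→StairA→Exit: bottleneck 3, flow now 11.
Augment Hall→C2→StairA→Exit: bottleneck 2, flow now 13.
No augmenting path remains; maximum flow = 13.
By max-flow min-cut, the minimum cut capacity equals the max flow.
In the residual graph, reachable from Hall: {Hall}.
Min-cut edges: Hall→StairC (11), Hall→C2 (2); capacity 11 + 2 = 13.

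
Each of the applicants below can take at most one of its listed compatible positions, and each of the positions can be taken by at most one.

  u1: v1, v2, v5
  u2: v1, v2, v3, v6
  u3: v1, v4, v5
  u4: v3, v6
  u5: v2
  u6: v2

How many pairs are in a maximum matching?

5

Unit-capacity flow: source→left, listed edges, right→sink; max matching = max flow.
Augmenting path u1→v1 (+1); matched 1.
Augmenting path u2→v2 (+1); matched 2.
Augmenting path u3→v4 (+1); matched 3.
Augmenting path u4→v3 (+1); matched 4.
Augmenting path u5→v2→u2→v6 (+1); matched 5.
No augmenting path remains; maximum matching = 5.
König certificate: {u1, u2, u3, u4, v2} is a vertex cover of size 5 (every listed pair touches it), so no matching can be larger.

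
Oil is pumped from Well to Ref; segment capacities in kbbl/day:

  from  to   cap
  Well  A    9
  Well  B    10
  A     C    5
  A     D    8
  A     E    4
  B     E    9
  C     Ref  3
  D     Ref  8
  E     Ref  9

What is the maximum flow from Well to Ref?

Augment Well→A→C→Ref: bottleneck 3, flow now 3.
Augment Well→A→D→Ref: bottleneck 6, flow now 9.
Augment Well→B→E→Ref: bottleneck 9, flow now 18.
No augmenting path remains; maximum flow = 18.
In the residual graph, reachable from Well: {Well, B}.
Min-cut edges: Well→A (9), B→E (9); capacity 9 + 9 = 18.
This cut is saturated, so no flow can exceed 18.

18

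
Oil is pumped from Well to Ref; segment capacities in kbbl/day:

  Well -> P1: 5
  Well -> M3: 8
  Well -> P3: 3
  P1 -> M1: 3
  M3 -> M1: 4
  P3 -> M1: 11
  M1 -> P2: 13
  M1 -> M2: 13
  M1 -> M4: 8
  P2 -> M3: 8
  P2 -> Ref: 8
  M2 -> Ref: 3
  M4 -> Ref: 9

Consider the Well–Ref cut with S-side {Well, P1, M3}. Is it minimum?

Given cut capacity: 3 + 3 + 4 = 10.
Augment Well→P1→M1→P2→Ref: bottleneck 3, flow now 3.
Augment Well→M3→M1→P2→Ref: bottleneck 4, flow now 7.
Augment Well→P3→M1→P2→Ref: bottleneck 1, flow now 8.
Augment Well→P3→M1→M2→Ref: bottleneck 2, flow now 10.
No augmenting path remains; maximum flow = 10.
Cut capacity 10 equals the max flow, so it is a minimum cut.

Yes — it is a minimum cut (capacity 10).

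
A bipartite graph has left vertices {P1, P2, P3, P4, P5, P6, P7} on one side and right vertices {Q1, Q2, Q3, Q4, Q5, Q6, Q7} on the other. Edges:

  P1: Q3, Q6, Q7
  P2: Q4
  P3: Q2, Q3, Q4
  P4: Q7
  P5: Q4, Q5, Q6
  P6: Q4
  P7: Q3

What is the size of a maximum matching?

6

Unit-capacity flow: source→left, listed edges, right→sink; max matching = max flow.
Augmenting path P1→Q3 (+1); matched 1.
Augmenting path P2→Q4 (+1); matched 2.
Augmenting path P3→Q2 (+1); matched 3.
Augmenting path P4→Q7 (+1); matched 4.
Augmenting path P5→Q5 (+1); matched 5.
Augmenting path P7→Q3→P1→Q6 (+1); matched 6.
No augmenting path remains; maximum matching = 6.
König certificate: {P1, P3, P4, P5, P7, Q4} is a vertex cover of size 6 (every listed pair touches it), so no matching can be larger.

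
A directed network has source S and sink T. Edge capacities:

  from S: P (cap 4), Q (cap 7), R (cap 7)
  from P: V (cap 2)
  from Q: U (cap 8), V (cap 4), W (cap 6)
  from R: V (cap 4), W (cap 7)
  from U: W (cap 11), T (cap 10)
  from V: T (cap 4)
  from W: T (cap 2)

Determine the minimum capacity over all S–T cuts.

Augment S→P→V→T: bottleneck 2, flow now 2.
Augment S→Q→U→T: bottleneck 7, flow now 9.
Augment S→R→V→T: bottleneck 2, flow now 11.
Augment S→R→W→T: bottleneck 2, flow now 13.
No augmenting path remains; maximum flow = 13.
By max-flow min-cut, the minimum cut capacity equals the max flow.
In the residual graph, reachable from S: {S, P, R, V, W}.
Min-cut edges: S→Q (7), V→T (4), W→T (2); capacity 7 + 4 + 2 = 13.

13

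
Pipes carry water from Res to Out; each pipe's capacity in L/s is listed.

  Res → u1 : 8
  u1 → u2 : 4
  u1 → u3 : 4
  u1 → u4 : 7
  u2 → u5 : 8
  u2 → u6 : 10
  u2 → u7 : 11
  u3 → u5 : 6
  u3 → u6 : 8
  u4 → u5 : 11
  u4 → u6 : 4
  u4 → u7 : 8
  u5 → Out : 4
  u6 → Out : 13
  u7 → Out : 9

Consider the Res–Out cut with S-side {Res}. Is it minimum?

Yes — it is a minimum cut (capacity 8).

Given cut capacity: 8 = 8.
Augment Res→u1→u2→u5→Out: bottleneck 4, flow now 4.
Augment Res→u1→u3→u6→Out: bottleneck 4, flow now 8.
No augmenting path remains; maximum flow = 8.
Cut capacity 8 equals the max flow, so it is a minimum cut.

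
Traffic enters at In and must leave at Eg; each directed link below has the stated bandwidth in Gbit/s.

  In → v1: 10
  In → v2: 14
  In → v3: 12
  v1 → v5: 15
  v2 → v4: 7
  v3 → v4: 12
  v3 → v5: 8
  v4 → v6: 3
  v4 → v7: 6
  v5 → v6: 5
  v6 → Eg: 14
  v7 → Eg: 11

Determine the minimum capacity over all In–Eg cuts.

14

Augment In→v1→v5→v6→Eg: bottleneck 5, flow now 5.
Augment In→v2→v4→v6→Eg: bottleneck 3, flow now 8.
Augment In→v2→v4→v7→Eg: bottleneck 4, flow now 12.
Augment In→v3→v4→v7→Eg: bottleneck 2, flow now 14.
No augmenting path remains; maximum flow = 14.
By max-flow min-cut, the minimum cut capacity equals the max flow.
In the residual graph, reachable from In: {In, v1, v2, v3, v4, v5}.
Min-cut edges: v4→v6 (3), v4→v7 (6), v5→v6 (5); capacity 3 + 6 + 5 = 14.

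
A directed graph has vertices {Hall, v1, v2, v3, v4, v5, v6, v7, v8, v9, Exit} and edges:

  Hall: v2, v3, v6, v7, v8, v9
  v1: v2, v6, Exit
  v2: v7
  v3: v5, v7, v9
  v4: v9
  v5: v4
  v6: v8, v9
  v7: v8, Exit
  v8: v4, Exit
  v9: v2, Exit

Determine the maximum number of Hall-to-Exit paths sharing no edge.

3

Assign every edge capacity 1; by Menger, the answer equals the max flow.
Path Hall→v7→Exit (+1); total 1.
Path Hall→v8→Exit (+1); total 2.
Path Hall→v9→Exit (+1); total 3.
No residual Hall→Exit path; max flow = 3.
Certifying cut of size 3: {v7→Exit, v8→Exit, v9→Exit}.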